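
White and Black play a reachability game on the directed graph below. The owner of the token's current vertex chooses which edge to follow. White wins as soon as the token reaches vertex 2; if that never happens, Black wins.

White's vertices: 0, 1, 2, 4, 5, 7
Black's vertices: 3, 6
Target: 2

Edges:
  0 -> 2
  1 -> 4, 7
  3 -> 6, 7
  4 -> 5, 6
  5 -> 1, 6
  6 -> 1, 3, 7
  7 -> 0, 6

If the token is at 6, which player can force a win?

A0 = {2}
A1: add {0} — 0 (White) has 0→2.
A2: add {7} — 7 (White) has 7→0.
A3: add {1} — 1 (White) has 1→7.
A4: add {5} — 5 (White) has 5→1.
A5: add {4} — 4 (White) has 4→5.
A6 = A5; e.g. 3 (Black) can still go to 6. Fixed point.
6 never enters the attractor, so Black can avoid the target forever.

Black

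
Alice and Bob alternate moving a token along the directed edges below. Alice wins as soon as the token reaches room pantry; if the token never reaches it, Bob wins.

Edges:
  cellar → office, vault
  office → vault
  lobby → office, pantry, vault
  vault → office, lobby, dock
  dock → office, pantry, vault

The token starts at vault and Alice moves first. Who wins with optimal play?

Track states (vertex, player-to-move).
A0 = {(pantry,Alice), (pantry,Bob)}
A1: add {(lobby,Alice), (dock,Alice)}.
A2 = A1; e.g. (cellar,Alice) stays out. (vault,Alice) never enters ⇒ Bob avoids the target.

Bob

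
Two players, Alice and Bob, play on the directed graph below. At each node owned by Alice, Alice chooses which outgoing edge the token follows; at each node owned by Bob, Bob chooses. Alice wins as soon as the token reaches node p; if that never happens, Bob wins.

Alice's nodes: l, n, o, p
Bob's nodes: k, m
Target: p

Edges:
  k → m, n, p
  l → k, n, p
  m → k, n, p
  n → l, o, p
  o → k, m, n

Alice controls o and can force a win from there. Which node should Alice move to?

A0 = {p}
A1: add {l, n} — l (Alice) has l→p; n (Alice) has n→p.
A2: add {o} — o (Alice) has o→n.
A3 = A2; e.g. k (Bob) can still go to m. Fixed point.
From o, successor n is in the attractor (rank 1); the other successors k, m are not.

n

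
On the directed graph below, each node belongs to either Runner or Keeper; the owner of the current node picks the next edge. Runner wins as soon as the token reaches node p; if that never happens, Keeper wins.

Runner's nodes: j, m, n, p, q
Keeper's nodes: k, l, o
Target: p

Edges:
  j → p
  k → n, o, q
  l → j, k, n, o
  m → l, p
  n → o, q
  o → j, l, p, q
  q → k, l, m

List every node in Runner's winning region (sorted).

j, m, n, p, q

A0 = {p}
A1: add {j, m} — j (Runner) has j→p; m (Runner) has m→p.
A2: add {q} — q (Runner) has q→m.
A3: add {n} — n (Runner) has n→q.
A4 = A3; e.g. k (Keeper) can still go to o. Fixed point.
Runner's winning region = {j, m, n, p, q}.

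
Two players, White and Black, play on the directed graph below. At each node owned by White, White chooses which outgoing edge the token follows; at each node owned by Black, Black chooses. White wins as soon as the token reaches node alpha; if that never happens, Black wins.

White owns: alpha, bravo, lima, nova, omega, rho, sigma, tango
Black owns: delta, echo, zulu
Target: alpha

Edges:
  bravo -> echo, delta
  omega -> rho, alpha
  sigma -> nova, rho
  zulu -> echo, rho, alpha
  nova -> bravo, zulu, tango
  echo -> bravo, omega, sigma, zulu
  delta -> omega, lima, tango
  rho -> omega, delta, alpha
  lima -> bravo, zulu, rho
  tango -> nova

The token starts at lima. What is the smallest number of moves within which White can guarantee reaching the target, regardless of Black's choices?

A0 = {alpha}
A1: add {omega, rho} — omega (White) has omega→alpha; rho (White) has rho→alpha.
A2: add {lima, sigma} — sigma (White) has sigma→rho; lima (White) has lima→rho.
A3 = A2; e.g. bravo (White) has no edge into A2. Fixed point.
lima enters the attractor at level 2, so White can force the target in 2 moves from there.

2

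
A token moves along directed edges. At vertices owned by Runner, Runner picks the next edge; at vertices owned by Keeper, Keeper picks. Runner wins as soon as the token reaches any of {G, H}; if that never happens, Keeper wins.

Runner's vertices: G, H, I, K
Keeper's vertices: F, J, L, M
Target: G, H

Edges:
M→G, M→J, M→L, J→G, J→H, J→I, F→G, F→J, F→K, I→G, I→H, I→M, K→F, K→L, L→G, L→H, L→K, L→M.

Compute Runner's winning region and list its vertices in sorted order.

G, H, I, J

A0 = {G, H}
A1: add {I} — I (Runner) has I→G.
A2: add {J} — J (Keeper): all of {G, H, I} already in.
A3 = A2; e.g. F (Keeper) can still go to K. Fixed point.
Runner's winning region = {G, H, I, J}.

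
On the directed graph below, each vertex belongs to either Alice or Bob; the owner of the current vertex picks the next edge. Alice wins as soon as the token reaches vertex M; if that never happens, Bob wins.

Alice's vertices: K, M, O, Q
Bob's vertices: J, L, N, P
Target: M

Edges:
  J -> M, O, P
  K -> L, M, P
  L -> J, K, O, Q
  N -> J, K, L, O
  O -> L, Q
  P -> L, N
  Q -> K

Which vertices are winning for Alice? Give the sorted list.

K, M, O, Q

A0 = {M}
A1: add {K} — K (Alice) has K→M.
A2: add {Q} — Q (Alice) has Q→K.
A3: add {O} — O (Alice) has O→Q.
A4 = A3; e.g. J (Bob) can still go to P. Fixed point.
Alice's winning region = {K, M, O, Q}.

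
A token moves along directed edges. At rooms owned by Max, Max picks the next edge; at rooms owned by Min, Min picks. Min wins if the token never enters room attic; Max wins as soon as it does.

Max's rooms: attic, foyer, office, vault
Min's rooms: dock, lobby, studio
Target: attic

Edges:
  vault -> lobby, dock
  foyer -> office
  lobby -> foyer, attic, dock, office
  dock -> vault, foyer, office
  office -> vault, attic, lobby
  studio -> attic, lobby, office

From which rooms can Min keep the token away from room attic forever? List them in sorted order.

dock, lobby, studio, vault

A0 = {attic}
A1: add {office} — office (Max) has office→attic.
A2: add {foyer} — foyer (Max) has foyer→office.
A3 = A2; e.g. vault (Max) has no edge into A2. Fixed point.
Max's attractor = {attic, foyer, office}; Min avoids the target exactly from the complement.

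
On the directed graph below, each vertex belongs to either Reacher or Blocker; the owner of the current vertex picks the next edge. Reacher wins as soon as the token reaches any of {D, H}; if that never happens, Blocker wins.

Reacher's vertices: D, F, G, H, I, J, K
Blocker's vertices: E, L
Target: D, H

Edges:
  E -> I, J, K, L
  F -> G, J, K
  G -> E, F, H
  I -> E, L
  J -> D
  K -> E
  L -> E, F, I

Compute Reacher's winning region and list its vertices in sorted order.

A0 = {D, H}
A1: add {G, J} — G (Reacher) has G→H; J (Reacher) has J→D.
A2: add {F} — F (Reacher) has F→G.
A3 = A2; e.g. E (Blocker) can still go to I. Fixed point.
Reacher's winning region = {D, F, G, H, J}.

D, F, G, H, J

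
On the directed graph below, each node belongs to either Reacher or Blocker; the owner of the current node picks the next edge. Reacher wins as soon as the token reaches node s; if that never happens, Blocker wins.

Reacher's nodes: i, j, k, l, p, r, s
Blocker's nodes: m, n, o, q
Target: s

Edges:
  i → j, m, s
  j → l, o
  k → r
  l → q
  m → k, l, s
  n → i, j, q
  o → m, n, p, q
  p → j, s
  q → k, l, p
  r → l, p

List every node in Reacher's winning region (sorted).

i, k, p, r, s

A0 = {s}
A1: add {i, p} — i (Reacher) has i→s; p (Reacher) has p→s.
A2: add {r} — r (Reacher) has r→p.
A3: add {k} — k (Reacher) has k→r.
A4 = A3; e.g. j (Reacher) has no edge into A3. Fixed point.
Reacher's winning region = {i, k, p, r, s}.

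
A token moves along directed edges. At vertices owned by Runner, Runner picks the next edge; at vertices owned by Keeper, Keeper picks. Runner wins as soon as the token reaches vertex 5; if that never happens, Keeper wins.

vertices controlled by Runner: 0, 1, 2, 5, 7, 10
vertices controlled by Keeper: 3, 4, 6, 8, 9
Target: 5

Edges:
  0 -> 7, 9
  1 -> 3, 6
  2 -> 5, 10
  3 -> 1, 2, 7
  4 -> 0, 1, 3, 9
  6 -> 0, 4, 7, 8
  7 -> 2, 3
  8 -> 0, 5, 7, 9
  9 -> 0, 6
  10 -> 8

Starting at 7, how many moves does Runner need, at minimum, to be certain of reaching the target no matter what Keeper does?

A0 = {5}
A1: add {2} — 2 (Runner) has 2→5.
A2: add {7} — 7 (Runner) has 7→2.
7 enters the attractor at level 2, so Runner can force the target in 2 moves from there.

2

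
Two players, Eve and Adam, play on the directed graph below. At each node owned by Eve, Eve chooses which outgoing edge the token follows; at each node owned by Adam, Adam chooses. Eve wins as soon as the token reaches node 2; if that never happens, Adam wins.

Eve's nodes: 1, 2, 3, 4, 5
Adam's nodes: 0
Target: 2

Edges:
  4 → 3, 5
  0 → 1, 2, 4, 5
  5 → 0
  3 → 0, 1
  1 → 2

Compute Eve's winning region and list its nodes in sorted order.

A0 = {2}
A1: add {1} — 1 (Eve) has 1→2.
A2: add {3} — 3 (Eve) has 3→1.
A3: add {4} — 4 (Eve) has 4→3.
A4 = A3; e.g. 0 (Adam) can still go to 5. Fixed point.
Eve's winning region = {1, 2, 3, 4}.

1, 2, 3, 4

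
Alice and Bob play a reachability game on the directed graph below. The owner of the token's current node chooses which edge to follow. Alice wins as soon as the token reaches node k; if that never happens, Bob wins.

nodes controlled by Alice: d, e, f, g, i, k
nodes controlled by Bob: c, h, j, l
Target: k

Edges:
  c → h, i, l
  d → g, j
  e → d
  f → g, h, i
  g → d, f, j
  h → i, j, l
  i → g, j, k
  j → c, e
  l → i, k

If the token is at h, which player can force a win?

Bob

A0 = {k}
A1: add {i} — i (Alice) has i→k.
A2: add {f, l} — f (Alice) has f→i; l (Bob): all of {i, k} already in.
A3: add {g} — g (Alice) has g→f.
A4: add {d} — d (Alice) has d→g.
A5: add {e} — e (Alice) has e→d.
A6 = A5; e.g. c (Bob) can still go to h. Fixed point.
h never enters the attractor, so Bob can avoid the target forever.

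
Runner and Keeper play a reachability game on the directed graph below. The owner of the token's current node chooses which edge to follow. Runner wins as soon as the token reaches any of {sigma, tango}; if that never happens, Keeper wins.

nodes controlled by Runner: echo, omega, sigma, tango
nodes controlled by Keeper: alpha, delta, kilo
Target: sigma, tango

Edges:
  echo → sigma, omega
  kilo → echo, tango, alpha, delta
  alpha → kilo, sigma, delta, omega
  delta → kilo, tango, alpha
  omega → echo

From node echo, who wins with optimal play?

Runner

A0 = {sigma, tango}
A1: add {echo} — echo (Runner) has echo→sigma.
echo ∈ A1, so Runner can force the target.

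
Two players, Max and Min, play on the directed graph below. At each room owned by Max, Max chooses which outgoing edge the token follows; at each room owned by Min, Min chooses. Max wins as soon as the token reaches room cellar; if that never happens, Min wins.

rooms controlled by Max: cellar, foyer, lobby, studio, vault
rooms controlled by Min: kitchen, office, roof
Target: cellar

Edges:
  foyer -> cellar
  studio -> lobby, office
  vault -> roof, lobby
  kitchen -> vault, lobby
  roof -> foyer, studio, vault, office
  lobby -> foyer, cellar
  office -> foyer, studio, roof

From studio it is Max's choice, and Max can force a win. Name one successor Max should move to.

A0 = {cellar}
A1: add {foyer, lobby} — foyer (Max) has foyer→cellar; lobby (Max) has lobby→cellar.
A2: add {studio, vault} — studio (Max) has studio→lobby; vault (Max) has vault→lobby.
A3: add {kitchen} — kitchen (Min): all of {vault, lobby} already in.
A4 = A3; e.g. roof (Min) can still go to office. Fixed point.
From studio, successor lobby is in the attractor (rank 1); the other successor office is not.

lobby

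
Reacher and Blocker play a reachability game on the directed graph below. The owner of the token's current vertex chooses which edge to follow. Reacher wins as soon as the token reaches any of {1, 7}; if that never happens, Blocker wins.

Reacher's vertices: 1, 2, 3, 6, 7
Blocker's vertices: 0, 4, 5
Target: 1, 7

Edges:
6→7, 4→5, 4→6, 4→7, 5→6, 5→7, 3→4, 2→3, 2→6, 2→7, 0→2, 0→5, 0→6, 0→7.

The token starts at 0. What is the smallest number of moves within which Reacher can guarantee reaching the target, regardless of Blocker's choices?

3

A0 = {1, 7}
A1: add {2, 6} — 2 (Reacher) has 2→7; 6 (Reacher) has 6→7.
A2: add {5} — 5 (Blocker): all of {6, 7} already in.
A3: add {0, 4} — 0 (Blocker): all of {2, 5, 6, 7} already in; 4 (Blocker): all of {5, 6, 7} already in.
0 enters the attractor at level 3, so Reacher can force the target in 3 moves from there.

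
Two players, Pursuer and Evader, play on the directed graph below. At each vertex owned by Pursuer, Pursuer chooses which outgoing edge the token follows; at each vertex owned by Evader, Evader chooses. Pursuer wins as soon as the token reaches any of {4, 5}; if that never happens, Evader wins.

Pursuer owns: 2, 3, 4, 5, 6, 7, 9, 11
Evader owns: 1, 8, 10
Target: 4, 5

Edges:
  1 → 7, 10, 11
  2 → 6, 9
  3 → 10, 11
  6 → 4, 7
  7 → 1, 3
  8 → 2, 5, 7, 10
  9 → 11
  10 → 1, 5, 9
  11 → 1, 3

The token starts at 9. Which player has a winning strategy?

Evader

A0 = {4, 5}
A1: add {6} — 6 (Pursuer) has 6→4.
A2: add {2} — 2 (Pursuer) has 2→6.
A3 = A2; e.g. 1 (Evader) can still go to 7. Fixed point.
9 never enters the attractor, so Evader can avoid the target forever.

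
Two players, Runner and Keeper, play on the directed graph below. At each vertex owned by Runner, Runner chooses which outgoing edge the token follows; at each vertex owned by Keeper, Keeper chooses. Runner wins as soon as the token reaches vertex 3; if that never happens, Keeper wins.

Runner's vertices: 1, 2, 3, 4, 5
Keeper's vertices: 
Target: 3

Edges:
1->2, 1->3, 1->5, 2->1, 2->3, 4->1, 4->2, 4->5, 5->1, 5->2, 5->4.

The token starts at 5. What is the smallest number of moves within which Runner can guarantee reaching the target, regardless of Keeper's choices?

A0 = {3}
A1: add {1, 2} — 1 (Runner) has 1→3; 2 (Runner) has 2→3.
A2: add {4, 5} — 4 (Runner) has 4→1; 5 (Runner) has 5→1.
A2 = all vertices. Fixed point.
5 enters the attractor at level 2, so Runner can force the target in 2 moves from there.

2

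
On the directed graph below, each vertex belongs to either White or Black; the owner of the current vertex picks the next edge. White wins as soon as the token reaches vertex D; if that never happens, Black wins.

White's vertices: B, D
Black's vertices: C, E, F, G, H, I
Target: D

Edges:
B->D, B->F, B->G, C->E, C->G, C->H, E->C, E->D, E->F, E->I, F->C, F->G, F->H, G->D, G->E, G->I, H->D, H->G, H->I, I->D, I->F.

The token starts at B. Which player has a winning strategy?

White

A0 = {D}
A1: add {B} — B (White) has B→D.
A2 = A1; e.g. C (Black) can still go to E. Fixed point.
B ∈ A1, so White can force the target.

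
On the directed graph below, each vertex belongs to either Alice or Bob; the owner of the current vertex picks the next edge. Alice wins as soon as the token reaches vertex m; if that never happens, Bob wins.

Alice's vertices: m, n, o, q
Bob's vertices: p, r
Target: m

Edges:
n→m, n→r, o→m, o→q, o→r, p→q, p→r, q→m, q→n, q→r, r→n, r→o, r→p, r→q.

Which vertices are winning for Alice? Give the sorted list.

m, n, o, q

A0 = {m}
A1: add {n, o, q} — n (Alice) has n→m; o (Alice) has o→m; q (Alice) has q→m.
A2 = A1; e.g. p (Bob) can still go to r. Fixed point.
Alice's winning region = {m, n, o, q}.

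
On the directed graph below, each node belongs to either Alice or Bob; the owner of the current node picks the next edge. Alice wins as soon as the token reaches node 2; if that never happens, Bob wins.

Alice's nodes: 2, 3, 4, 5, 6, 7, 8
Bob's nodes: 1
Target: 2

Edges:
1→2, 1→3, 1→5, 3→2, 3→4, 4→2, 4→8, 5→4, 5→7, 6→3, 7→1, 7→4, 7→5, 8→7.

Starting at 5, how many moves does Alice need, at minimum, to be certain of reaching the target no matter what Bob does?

2

A0 = {2}
A1: add {3, 4} — 3 (Alice) has 3→2; 4 (Alice) has 4→2.
A2: add {5, 6, 7} — 5 (Alice) has 5→4; 6 (Alice) has 6→3; 7 (Alice) has 7→4.
5 enters the attractor at level 2, so Alice can force the target in 2 moves from there.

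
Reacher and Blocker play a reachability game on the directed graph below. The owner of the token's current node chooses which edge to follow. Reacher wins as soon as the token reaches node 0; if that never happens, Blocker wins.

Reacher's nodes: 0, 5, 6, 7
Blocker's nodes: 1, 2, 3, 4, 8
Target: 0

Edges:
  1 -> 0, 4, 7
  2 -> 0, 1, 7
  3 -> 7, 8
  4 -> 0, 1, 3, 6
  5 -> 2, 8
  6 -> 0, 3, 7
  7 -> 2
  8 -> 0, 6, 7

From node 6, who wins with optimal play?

A0 = {0}
A1: add {6} — 6 (Reacher) has 6→0.
A2 = A1; e.g. 1 (Blocker) can still go to 4. Fixed point.
6 ∈ A1, so Reacher can force the target.

Reacher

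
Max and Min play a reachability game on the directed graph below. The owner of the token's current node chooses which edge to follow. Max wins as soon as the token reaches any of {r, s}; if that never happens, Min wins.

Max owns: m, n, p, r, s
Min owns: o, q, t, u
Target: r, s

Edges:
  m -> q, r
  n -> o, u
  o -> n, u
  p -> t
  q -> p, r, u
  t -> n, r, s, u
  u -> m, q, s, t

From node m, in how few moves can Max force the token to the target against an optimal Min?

A0 = {r, s}
A1: add {m} — m (Max) has m→r.
A2 = A1; e.g. n (Max) has no edge into A1. Fixed point.
m enters the attractor at level 1, so Max can force the target in 1 move from there.

1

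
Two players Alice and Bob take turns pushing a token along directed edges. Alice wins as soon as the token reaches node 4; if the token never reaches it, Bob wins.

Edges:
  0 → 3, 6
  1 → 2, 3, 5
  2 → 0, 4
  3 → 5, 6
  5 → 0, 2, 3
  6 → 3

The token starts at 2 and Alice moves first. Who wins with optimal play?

Track states (vertex, player-to-move).
A0 = {(4,Alice), (4,Bob)}
A1: add {(2,Alice)}.
(2,Alice) ∈ A1 ⇒ Alice forces the target.

Alice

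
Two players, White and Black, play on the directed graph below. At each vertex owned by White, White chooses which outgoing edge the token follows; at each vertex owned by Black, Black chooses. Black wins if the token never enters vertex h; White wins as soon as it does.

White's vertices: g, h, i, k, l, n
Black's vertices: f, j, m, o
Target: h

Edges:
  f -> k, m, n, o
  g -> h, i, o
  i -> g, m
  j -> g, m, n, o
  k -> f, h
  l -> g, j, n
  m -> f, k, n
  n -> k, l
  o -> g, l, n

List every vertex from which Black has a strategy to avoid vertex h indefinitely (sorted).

A0 = {h}
A1: add {g, k} — g (White) has g→h; k (White) has k→h.
A2: add {i, l, n} — i (White) has i→g; l (White) has l→g; n (White) has n→k.
A3: add {o} — o (Black): all of {g, l, n} already in.
A4 = A3; e.g. f (Black) can still go to m. Fixed point.
White's attractor = {g, h, i, k, l, n, o}; Black avoids the target exactly from the complement.

f, j, m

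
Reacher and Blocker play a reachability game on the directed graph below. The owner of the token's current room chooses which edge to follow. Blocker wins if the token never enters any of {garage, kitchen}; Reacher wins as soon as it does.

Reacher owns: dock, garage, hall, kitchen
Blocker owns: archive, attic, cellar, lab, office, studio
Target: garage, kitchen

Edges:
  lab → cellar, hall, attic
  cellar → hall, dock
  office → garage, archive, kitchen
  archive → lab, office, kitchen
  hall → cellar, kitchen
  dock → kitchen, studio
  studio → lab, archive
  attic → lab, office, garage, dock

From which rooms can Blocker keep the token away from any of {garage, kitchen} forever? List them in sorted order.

A0 = {garage, kitchen}
A1: add {dock, hall} — hall (Reacher) has hall→kitchen; dock (Reacher) has dock→kitchen.
A2: add {cellar} — cellar (Blocker): all of {hall, dock} already in.
A3 = A2; e.g. lab (Blocker) can still go to attic. Fixed point.
Reacher's attractor = {cellar, dock, garage, hall, kitchen}; Blocker avoids the target exactly from the complement.

archive, attic, lab, office, studio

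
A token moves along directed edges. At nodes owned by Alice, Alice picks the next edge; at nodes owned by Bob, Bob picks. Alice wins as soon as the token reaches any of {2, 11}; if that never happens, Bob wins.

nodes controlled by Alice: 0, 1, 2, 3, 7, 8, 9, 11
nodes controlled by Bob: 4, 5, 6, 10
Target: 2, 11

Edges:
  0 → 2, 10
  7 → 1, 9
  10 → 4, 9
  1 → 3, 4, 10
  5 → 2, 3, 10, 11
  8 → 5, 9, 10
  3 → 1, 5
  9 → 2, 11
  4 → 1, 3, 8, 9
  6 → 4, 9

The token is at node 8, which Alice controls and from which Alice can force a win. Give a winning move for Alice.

A0 = {2, 11}
A1: add {0, 9} — 0 (Alice) has 0→2; 9 (Alice) has 9→2.
A2: add {7, 8} — 7 (Alice) has 7→9; 8 (Alice) has 8→9.
A3 = A2; e.g. 1 (Alice) has no edge into A2. Fixed point.
From 8, successor 9 is in the attractor (rank 1); the other successors 5, 10 are not.

9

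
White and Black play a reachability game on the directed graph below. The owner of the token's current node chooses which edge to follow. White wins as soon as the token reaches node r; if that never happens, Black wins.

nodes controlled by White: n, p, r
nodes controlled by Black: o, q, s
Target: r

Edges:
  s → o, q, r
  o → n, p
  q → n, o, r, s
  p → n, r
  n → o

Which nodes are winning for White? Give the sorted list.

p, r

A0 = {r}
A1: add {p} — p (White) has p→r.
A2 = A1; e.g. n (White) has no edge into A1. Fixed point.
White's winning region = {p, r}.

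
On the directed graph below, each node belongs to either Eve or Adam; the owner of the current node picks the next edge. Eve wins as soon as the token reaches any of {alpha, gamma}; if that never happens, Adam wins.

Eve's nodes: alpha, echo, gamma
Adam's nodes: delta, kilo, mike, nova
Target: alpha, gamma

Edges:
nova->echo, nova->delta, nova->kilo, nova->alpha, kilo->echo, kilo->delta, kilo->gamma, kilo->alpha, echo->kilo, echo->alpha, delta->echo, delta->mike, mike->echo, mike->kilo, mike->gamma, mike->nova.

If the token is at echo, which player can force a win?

Eve

A0 = {alpha, gamma}
A1: add {echo} — echo (Eve) has echo→alpha.
A2 = A1; e.g. delta (Adam) can still go to mike. Fixed point.
echo ∈ A1, so Eve can force the target.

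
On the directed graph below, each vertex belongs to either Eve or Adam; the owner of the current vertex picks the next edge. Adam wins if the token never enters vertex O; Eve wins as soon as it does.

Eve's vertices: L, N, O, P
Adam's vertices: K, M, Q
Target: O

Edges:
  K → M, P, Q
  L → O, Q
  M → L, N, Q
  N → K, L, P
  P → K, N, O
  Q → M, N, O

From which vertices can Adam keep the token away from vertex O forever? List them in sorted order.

K, M, Q

A0 = {O}
A1: add {L, P} — L (Eve) has L→O; P (Eve) has P→O.
A2: add {N} — N (Eve) has N→L.
A3 = A2; e.g. K (Adam) can still go to M. Fixed point.
Eve's attractor = {L, N, O, P}; Adam avoids the target exactly from the complement.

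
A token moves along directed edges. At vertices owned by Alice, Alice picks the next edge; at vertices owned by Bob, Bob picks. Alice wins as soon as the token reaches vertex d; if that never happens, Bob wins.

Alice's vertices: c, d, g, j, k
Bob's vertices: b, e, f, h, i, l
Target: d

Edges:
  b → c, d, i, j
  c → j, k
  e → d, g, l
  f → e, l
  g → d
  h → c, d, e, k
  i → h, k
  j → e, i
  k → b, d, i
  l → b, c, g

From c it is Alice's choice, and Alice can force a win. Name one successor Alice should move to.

k

A0 = {d}
A1: add {g, k} — g (Alice) has g→d; k (Alice) has k→d.
A2: add {c} — c (Alice) has c→k.
A3 = A2; e.g. b (Bob) can still go to i. Fixed point.
From c, successor k is in the attractor (rank 1); the other successor j is not.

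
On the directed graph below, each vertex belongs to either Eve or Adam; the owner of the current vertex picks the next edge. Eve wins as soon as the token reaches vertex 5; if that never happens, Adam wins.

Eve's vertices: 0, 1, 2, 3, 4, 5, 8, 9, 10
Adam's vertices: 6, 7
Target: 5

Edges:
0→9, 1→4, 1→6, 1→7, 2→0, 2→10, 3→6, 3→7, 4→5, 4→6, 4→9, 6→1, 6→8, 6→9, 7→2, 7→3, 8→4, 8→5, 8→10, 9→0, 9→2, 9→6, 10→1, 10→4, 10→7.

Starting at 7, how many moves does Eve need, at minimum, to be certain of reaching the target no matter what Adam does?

7

A0 = {5}
A1: add {4, 8} — 4 (Eve) has 4→5; 8 (Eve) has 8→5.
A2: add {1, 10} — 1 (Eve) has 1→4; 10 (Eve) has 10→4.
A3: add {2} — 2 (Eve) has 2→10.
A4: add {9} — 9 (Eve) has 9→2.
A5: add {0, 6} — 0 (Eve) has 0→9; 6 (Adam): all of {1, 8, 9} already in.
A6: add {3} — 3 (Eve) has 3→6.
A7: add {7} — 7 (Adam): all of {2, 3} already in.
A7 = all vertices. Fixed point.
7 enters the attractor at level 7, so Eve can force the target in 7 moves from there.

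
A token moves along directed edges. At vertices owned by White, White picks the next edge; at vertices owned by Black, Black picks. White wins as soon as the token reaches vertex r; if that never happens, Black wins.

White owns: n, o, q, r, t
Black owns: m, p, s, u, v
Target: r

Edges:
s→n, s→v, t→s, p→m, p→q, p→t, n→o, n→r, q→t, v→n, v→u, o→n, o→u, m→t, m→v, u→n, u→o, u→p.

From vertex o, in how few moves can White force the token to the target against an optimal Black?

2

A0 = {r}
A1: add {n} — n (White) has n→r.
A2: add {o} — o (White) has o→n.
A3 = A2; e.g. m (Black) can still go to t. Fixed point.
o enters the attractor at level 2, so White can force the target in 2 moves from there.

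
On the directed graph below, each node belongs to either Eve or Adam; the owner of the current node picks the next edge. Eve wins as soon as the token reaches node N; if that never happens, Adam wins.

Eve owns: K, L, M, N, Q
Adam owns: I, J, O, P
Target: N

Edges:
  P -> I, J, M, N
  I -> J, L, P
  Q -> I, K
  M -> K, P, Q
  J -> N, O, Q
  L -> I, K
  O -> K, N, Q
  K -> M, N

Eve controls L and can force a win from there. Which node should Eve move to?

A0 = {N}
A1: add {K} — K (Eve) has K→N.
A2: add {L, M, Q} — L (Eve) has L→K; M (Eve) has M→K; Q (Eve) has Q→K.
A3: add {O} — O (Adam): all of {K, N, Q} already in.
A4: add {J} — J (Adam): all of {N, O, Q} already in.
A5 = A4; e.g. I (Adam) can still go to P. Fixed point.
From L, successor K is in the attractor (rank 1); the other successor I is not.

K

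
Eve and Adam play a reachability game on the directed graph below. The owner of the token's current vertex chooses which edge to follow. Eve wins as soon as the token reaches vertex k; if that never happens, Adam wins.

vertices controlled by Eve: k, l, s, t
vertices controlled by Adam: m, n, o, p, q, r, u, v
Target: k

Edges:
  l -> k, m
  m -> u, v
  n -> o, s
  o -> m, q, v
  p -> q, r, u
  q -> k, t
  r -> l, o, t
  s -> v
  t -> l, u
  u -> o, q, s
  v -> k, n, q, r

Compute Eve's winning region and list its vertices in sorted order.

k, l, q, t

A0 = {k}
A1: add {l} — l (Eve) has l→k.
A2: add {t} — t (Eve) has t→l.
A3: add {q} — q (Adam): all of {k, t} already in.
A4 = A3; e.g. m (Adam) can still go to u. Fixed point.
Eve's winning region = {k, l, q, t}.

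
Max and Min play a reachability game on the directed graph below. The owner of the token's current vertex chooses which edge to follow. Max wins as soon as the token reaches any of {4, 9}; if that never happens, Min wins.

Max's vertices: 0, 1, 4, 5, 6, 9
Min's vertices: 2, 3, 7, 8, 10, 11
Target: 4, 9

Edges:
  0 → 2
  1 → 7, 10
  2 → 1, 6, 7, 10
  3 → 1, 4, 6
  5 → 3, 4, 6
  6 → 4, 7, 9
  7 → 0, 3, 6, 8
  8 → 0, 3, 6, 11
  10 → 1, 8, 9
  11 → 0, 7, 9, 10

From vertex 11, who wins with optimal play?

Min

A0 = {4, 9}
A1: add {5, 6} — 5 (Max) has 5→4; 6 (Max) has 6→4.
A2 = A1; e.g. 0 (Max) has no edge into A1. Fixed point.
11 never enters the attractor, so Min can avoid the target forever.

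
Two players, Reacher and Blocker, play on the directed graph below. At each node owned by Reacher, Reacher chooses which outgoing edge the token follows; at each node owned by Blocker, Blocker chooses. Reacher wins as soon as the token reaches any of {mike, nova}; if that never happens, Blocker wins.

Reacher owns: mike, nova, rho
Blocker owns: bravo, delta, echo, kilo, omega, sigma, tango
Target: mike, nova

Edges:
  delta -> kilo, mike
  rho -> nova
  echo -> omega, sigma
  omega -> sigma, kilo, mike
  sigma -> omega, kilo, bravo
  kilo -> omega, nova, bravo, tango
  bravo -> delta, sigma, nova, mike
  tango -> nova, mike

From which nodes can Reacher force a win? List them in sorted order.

A0 = {mike, nova}
A1: add {rho, tango} — rho (Reacher) has rho→nova; tango (Blocker): all of {nova, mike} already in.
A2 = A1; e.g. delta (Blocker) can still go to kilo. Fixed point.
Reacher's winning region = {mike, nova, rho, tango}.

mike, nova, rho, tango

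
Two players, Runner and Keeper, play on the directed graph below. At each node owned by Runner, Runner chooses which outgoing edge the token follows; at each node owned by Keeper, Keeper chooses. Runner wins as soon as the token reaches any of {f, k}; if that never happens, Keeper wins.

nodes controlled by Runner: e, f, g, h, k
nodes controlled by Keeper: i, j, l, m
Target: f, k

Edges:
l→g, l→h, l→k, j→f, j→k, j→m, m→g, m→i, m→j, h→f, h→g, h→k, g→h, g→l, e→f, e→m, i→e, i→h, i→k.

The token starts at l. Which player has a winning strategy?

Runner

A0 = {f, k}
A1: add {e, h} — e (Runner) has e→f; h (Runner) has h→f.
A2: add {g, i} — g (Runner) has g→h; i (Keeper): all of {e, h, k} already in.
A3: add {l} — l (Keeper): all of {g, h, k} already in.
A4 = A3; e.g. j (Keeper) can still go to m. Fixed point.
l ∈ A3, so Runner can force the target.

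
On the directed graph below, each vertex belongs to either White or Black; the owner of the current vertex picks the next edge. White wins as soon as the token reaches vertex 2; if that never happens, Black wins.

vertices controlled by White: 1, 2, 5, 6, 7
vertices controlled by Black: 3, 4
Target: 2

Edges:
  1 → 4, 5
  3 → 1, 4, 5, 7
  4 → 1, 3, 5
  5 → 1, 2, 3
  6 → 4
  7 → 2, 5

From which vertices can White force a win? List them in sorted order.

A0 = {2}
A1: add {5, 7} — 5 (White) has 5→2; 7 (White) has 7→2.
A2: add {1} — 1 (White) has 1→5.
A3 = A2; e.g. 3 (Black) can still go to 4. Fixed point.
White's winning region = {1, 2, 5, 7}.

1, 2, 5, 7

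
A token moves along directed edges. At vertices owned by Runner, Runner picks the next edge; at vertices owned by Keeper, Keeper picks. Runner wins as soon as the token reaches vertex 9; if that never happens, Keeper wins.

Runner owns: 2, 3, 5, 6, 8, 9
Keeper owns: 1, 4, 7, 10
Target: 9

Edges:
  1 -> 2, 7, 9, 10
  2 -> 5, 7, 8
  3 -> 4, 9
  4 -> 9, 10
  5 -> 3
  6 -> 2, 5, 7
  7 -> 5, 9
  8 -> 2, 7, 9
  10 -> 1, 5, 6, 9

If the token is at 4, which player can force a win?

Keeper

A0 = {9}
A1: add {3, 8} — 3 (Runner) has 3→9; 8 (Runner) has 8→9.
A2: add {2, 5} — 2 (Runner) has 2→8; 5 (Runner) has 5→3.
A3: add {6, 7} — 6 (Runner) has 6→2; 7 (Keeper): all of {5, 9} already in.
A4 = A3; e.g. 1 (Keeper) can still go to 10. Fixed point.
4 never enters the attractor, so Keeper can avoid the target forever.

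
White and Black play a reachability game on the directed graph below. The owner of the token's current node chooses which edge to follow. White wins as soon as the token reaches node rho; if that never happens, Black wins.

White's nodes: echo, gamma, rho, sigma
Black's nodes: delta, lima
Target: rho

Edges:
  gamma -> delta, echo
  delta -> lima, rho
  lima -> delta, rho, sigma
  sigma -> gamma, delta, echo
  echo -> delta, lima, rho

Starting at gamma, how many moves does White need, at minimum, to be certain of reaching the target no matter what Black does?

A0 = {rho}
A1: add {echo} — echo (White) has echo→rho.
A2: add {gamma, sigma} — gamma (White) has gamma→echo; sigma (White) has sigma→echo.
A3 = A2; e.g. delta (Black) can still go to lima. Fixed point.
gamma enters the attractor at level 2, so White can force the target in 2 moves from there.

2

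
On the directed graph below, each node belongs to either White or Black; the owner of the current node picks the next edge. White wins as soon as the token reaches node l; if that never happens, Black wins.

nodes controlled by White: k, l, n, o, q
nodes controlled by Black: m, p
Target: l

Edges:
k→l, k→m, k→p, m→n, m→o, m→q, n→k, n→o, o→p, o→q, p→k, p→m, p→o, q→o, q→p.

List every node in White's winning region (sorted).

k, l, n

A0 = {l}
A1: add {k} — k (White) has k→l.
A2: add {n} — n (White) has n→k.
A3 = A2; e.g. m (Black) can still go to o. Fixed point.
White's winning region = {k, l, n}.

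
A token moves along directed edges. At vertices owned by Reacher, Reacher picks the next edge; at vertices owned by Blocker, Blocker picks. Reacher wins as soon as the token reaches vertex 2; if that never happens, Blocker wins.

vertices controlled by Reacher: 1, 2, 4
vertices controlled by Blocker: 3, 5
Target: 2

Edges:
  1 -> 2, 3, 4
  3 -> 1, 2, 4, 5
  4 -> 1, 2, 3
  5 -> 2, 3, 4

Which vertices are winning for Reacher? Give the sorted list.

A0 = {2}
A1: add {1, 4} — 1 (Reacher) has 1→2; 4 (Reacher) has 4→2.
A2 = A1; e.g. 3 (Blocker) can still go to 5. Fixed point.
Reacher's winning region = {1, 2, 4}.

1, 2, 4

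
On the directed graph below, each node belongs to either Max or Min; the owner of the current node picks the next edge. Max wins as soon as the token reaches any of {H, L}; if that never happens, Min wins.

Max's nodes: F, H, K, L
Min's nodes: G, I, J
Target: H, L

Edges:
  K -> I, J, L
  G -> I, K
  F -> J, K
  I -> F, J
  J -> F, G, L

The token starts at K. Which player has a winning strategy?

A0 = {H, L}
A1: add {K} — K (Max) has K→L.
K ∈ A1, so Max can force the target.

Max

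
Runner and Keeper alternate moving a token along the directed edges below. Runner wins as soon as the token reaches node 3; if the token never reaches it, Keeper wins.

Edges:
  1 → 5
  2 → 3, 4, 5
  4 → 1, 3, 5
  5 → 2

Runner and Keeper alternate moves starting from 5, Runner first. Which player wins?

Track states (vertex, player-to-move).
A0 = {(3,Runner), (3,Keeper)}
A1: add {(2,Runner), (4,Runner)}.
A2: add {(5,Keeper)}.
A3: add {(1,Runner)}.
A4 = A3; e.g. (1,Keeper) stays out. (5,Runner) never enters ⇒ Keeper avoids the target.

Keeper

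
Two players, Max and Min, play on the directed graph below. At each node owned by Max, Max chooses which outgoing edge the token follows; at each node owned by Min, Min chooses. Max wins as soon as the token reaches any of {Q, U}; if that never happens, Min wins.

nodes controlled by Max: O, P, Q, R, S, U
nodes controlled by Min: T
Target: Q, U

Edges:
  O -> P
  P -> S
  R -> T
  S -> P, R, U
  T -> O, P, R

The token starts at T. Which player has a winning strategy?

A0 = {Q, U}
A1: add {S} — S (Max) has S→U.
A2: add {P} — P (Max) has P→S.
A3: add {O} — O (Max) has O→P.
A4 = A3; e.g. R (Max) has no edge into A3. Fixed point.
T never enters the attractor, so Min can avoid the target forever.

Min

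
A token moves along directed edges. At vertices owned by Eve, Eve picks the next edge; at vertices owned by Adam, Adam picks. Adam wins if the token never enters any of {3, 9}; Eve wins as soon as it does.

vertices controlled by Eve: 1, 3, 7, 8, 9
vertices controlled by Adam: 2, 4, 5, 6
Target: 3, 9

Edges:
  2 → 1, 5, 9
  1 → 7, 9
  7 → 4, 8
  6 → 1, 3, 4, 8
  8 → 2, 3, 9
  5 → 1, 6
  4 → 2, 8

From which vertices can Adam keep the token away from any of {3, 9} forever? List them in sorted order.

2, 4, 5, 6

A0 = {3, 9}
A1: add {1, 8} — 1 (Eve) has 1→9; 8 (Eve) has 8→3.
A2: add {7} — 7 (Eve) has 7→8.
A3 = A2; e.g. 2 (Adam) can still go to 5. Fixed point.
Eve's attractor = {1, 3, 7, 8, 9}; Adam avoids the target exactly from the complement.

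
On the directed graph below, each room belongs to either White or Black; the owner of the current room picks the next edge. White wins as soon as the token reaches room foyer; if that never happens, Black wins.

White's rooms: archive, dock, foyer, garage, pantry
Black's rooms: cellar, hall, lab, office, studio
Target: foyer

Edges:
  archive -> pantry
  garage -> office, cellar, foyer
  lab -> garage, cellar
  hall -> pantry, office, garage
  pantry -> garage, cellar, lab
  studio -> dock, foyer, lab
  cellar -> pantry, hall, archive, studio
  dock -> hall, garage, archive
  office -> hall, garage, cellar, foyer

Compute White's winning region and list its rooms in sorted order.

A0 = {foyer}
A1: add {garage} — garage (White) has garage→foyer.
A2: add {dock, pantry} — pantry (White) has pantry→garage; dock (White) has dock→garage.
A3: add {archive} — archive (White) has archive→pantry.
A4 = A3; e.g. office (Black) can still go to hall. Fixed point.
White's winning region = {archive, dock, foyer, garage, pantry}.

archive, dock, foyer, garage, pantry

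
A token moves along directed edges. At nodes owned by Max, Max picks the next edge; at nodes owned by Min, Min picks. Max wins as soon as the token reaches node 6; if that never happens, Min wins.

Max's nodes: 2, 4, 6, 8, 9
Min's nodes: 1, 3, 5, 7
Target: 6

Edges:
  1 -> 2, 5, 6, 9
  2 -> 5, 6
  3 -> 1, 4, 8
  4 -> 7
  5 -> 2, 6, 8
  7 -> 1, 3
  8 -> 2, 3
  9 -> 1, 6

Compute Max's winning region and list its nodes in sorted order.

1, 2, 5, 6, 8, 9

A0 = {6}
A1: add {2, 9} — 2 (Max) has 2→6; 9 (Max) has 9→6.
A2: add {8} — 8 (Max) has 8→2.
A3: add {5} — 5 (Min): all of {2, 6, 8} already in.
A4: add {1} — 1 (Min): all of {2, 5, 6, 9} already in.
A5 = A4; e.g. 3 (Min) can still go to 4. Fixed point.
Max's winning region = {1, 2, 5, 6, 8, 9}.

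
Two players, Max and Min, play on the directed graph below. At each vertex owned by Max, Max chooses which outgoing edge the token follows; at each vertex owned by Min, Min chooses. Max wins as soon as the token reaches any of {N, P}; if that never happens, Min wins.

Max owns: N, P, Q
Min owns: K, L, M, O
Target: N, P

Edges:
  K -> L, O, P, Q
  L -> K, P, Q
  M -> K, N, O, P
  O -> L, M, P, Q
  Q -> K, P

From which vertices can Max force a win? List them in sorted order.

A0 = {N, P}
A1: add {Q} — Q (Max) has Q→P.
A2 = A1; e.g. K (Min) can still go to L. Fixed point.
Max's winning region = {N, P, Q}.

N, P, Q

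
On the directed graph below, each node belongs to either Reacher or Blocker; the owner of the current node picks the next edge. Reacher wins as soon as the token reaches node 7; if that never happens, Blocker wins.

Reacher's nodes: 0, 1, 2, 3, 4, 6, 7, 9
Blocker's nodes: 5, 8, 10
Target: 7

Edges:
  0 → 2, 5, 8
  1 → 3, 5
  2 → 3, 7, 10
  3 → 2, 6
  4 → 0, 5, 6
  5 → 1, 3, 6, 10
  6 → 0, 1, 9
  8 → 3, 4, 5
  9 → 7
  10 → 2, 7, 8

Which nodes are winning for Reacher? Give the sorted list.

0, 1, 2, 3, 4, 6, 7, 9

A0 = {7}
A1: add {2, 9} — 2 (Reacher) has 2→7; 9 (Reacher) has 9→7.
A2: add {0, 3, 6} — 0 (Reacher) has 0→2; 3 (Reacher) has 3→2; 6 (Reacher) has 6→9.
A3: add {1, 4} — 1 (Reacher) has 1→3; 4 (Reacher) has 4→0.
A4 = A3; e.g. 5 (Blocker) can still go to 10. Fixed point.
Reacher's winning region = {0, 1, 2, 3, 4, 6, 7, 9}.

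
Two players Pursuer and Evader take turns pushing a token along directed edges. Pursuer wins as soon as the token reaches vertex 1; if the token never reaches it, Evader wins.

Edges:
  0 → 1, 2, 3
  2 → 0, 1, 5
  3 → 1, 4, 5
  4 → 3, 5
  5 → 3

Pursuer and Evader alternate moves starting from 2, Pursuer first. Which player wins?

Pursuer

Track states (vertex, player-to-move).
A0 = {(1,Pursuer), (1,Evader)}
A1: add {(0,Pursuer), (2,Pursuer), (3,Pursuer)}.
(2,Pursuer) ∈ A1 ⇒ Pursuer forces the target.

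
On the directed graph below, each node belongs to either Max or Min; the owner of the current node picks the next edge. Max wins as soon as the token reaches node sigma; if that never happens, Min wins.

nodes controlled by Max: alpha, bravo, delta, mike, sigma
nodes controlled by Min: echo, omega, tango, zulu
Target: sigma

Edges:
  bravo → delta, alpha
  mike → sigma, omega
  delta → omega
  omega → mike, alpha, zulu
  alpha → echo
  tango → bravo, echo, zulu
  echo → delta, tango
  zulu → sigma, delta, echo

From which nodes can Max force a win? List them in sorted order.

mike, sigma

A0 = {sigma}
A1: add {mike} — mike (Max) has mike→sigma.
A2 = A1; e.g. bravo (Max) has no edge into A1. Fixed point.
Max's winning region = {mike, sigma}.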